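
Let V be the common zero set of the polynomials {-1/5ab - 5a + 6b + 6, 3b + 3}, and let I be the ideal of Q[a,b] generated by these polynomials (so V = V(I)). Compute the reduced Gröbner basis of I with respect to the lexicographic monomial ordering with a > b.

G = {a, b + 1}

This is the nonlinear analogue of row-reducing a linear system.

f_1 = -1/5ab - 5a + 6b + 6, LT = ab.
f_2 = 3b + 3, LT = b.

S(f_1,f_2): lcm = ab. S = 24a - 30b - 30.
  leading term a: no divisor's leading term divides it; move 24a to the remainder.
  leading term b: subtract (-10)·f_2 from -30b - 30 → 0
  remainder 24a ≠ 0; add g_3 = 24a to the basis.

The other S-polynomials (S(f_1,g_3), S(f_2,g_3)) all reduce to 0 modulo the current basis, so we have a Gröbner basis.
Inter-reduce: drop elements whose leading term is divisible by another's, tail-reduce, and make monic.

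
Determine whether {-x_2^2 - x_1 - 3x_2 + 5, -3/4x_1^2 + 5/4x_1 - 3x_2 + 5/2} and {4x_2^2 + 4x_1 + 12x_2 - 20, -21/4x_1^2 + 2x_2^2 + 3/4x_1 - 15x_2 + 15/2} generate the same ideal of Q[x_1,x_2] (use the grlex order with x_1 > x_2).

Two ideals are equal iff their reduced Gröbner bases coincide (the reduced basis is unique for a fixed ordering).
Buchberger on the first generating set:
f_1 = -x_2^2 - x_1 - 3x_2 + 5, LT = x_2^2.
f_2 = -3/4x_1^2 + 5/4x_1 - 3x_2 + 5/2, LT = x_1^2.

The S-polynomials (S(f_1,f_2)) all reduce to 0 modulo the current basis, so we have a Gröbner basis.
Inter-reduce: drop elements whose leading term is divisible by another's, tail-reduce, and make monic.
Reduced Gröbner basis: {x_1^2 - 5/3x_1 + 4x_2 - 10/3, x_2^2 + x_1 + 3x_2 - 5}.

Buchberger on the second generating set:
h_1 = 4x_2^2 + 4x_1 + 12x_2 - 20, LT = x_2^2.
h_2 = -21/4x_1^2 + 2x_2^2 + 3/4x_1 - 15x_2 + 15/2, LT = x_1^2.

The S-polynomials (S(h_1,h_2)) all reduce to 0 modulo the current basis, so we have a Gröbner basis.
Inter-reduce: drop elements whose leading term is divisible by another's, tail-reduce, and make monic.
Reduced Gröbner basis: {x_1^2 + 5/21x_1 + 4x_2 - 10/3, x_2^2 + x_1 + 3x_2 - 5}.

These differ, so the ideals are not equal.

No, the ideals differ.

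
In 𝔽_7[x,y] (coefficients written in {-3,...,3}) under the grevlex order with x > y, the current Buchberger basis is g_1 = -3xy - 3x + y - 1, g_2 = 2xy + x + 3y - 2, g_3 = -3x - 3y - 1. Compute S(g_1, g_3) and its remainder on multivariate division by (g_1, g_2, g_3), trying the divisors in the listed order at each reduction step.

lcm(LM(g_1), LM(g_3)) = xy.
S = (lcm/LT(g_1))·g_1 − (lcm/LT(g_3))·g_3 = -y² + x - 3y - 2.
Reduce S modulo (g_1, g_2, g_3) in that order:
  leading term y²: no divisor's leading term divides it; move -y² to the remainder.
  leading term x: subtract (2)·g_3 from x - 3y - 2 → 3y
  leading term y: no divisor's leading term divides it; move 3y to the remainder.
The remainder -y² + 3y is nonzero, so it would be added as the next basis element.

S(g_1, g_3) = -y² + x - 3y - 2; remainder on division = -y² + 3y.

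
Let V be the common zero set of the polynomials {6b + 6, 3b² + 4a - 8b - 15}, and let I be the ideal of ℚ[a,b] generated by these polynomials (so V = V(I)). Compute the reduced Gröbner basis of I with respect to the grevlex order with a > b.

f_1 = 6b + 6, LT = b.
f_2 = 3b² + 4a - 8b - 15, LT = b².

S(f_1,f_2): lcm = b². S = -4/3a + 11/3b + 5.
  leading term a: no divisor's leading term divides it; move -4/3a to the remainder.
  leading term b: subtract (11/18)·f_1 from 11/3b + 5 → 4/3
  leading term 1: no divisor's leading term divides it; move 4/3 to the remainder.
  remainder -4/3a + 4/3 ≠ 0; add g_3 = -4/3a + 4/3 to the basis.

The other S-polynomials (S(f_1,g_3), S(f_2,g_3)) all reduce to 0 modulo the current basis, so we have a Gröbner basis.
Inter-reduce: drop elements whose leading term is divisible by another's, tail-reduce, and make monic.

G = {a - 1, b + 1}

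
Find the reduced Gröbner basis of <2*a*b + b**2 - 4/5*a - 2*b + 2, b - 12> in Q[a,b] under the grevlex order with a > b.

f_1 = 2*a*b + b**2 - 4/5*a - 2*b + 2, LT = a*b.
f_2 = b - 12, LT = b.

S(f_1,f_2): lcm = a*b. S = 1/2*b**2 + 58/5*a - b + 1.
  leading term b**2: subtract (1/2*b)·f_2 from 1/2*b**2 + 58/5*a - b + 1 → 58/5*a + 5*b + 1
  leading term a: no divisor's leading term divides it; move 58/5*a to the remainder.
  leading term b: subtract (5)·f_2 from 5*b + 1 → 61
  leading term 1: no divisor's leading term divides it; move 61 to the remainder.
  remainder 58/5*a + 61 ≠ 0; add g_3 = 58/5*a + 61 to the basis.

S(f_1,g_3): lcm = a*b. S = 1/2*b**2 - 2/5*a - 363/58*b + 1.
  leading term b**2: subtract (1/2*b)·f_2 from 1/2*b**2 - 2/5*a - 363/58*b + 1 → -2/5*a - 15/58*b + 1
  leading term a: subtract (-1/29)·g_3 from -2/5*a - 15/58*b + 1 → -15/58*b + 90/29
  leading term b: subtract (-15/58)·f_2 from -15/58*b + 90/29 → 0
  remainder 0.

S(f_2,g_3): leading monomials are coprime, so the S-polynomial reduces to 0 (Buchberger's first criterion).
Every S-polynomial of the final basis reduces to 0, so we have a Gröbner basis.
Inter-reduce: drop elements whose leading term is divisible by another's, tail-reduce, and make monic.

G = {a + 305/58, b - 12}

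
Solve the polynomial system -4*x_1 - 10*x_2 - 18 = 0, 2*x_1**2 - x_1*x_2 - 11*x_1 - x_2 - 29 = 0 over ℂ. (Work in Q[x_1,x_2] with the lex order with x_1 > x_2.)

Compute a lex Gröbner basis by Buchberger's algorithm.
f_1 = -4*x_1 - 10*x_2 - 18, LT = x_1.
f_2 = 2*x_1**2 - x_1*x_2 - 11*x_1 - x_2 - 29, LT = x_1**2.

S(f_1,f_2): lcm = x_1**2. S = 3*x_1*x_2 + 10*x_1 + 1/2*x_2 + 29/2.
  leading term x_1*x_2: subtract (-3/4*x_2)·f_1 from 3*x_1*x_2 + 10*x_1 + 1/2*x_2 + 29/2 → 10*x_1 - 15/2*x_2**2 - 13*x_2 + 29/2
  leading term x_1: subtract (-5/2)·f_1 from 10*x_1 - 15/2*x_2**2 - 13*x_2 + 29/2 → -15/2*x_2**2 - 38*x_2 - 61/2
  leading term x_2**2: no divisor's leading term divides it; move -15/2*x_2**2 to the remainder.
  leading term x_2: no divisor's leading term divides it; move -38*x_2 to the remainder.
  leading term 1: no divisor's leading term divides it; move -61/2 to the remainder.
  remainder -15/2*x_2**2 - 38*x_2 - 61/2 ≠ 0; add h_3 = -15/2*x_2**2 - 38*x_2 - 61/2 to the basis.

S(f_1,h_3): leading monomials are coprime, so the S-polynomial reduces to 0 (Buchberger's first criterion).
S(f_2,h_3): leading monomials are coprime, so the S-polynomial reduces to 0 (Buchberger's first criterion).
Every S-polynomial of the final basis reduces to 0, so we have a Gröbner basis.
Inter-reduce: drop elements whose leading term is divisible by another's, tail-reduce, and make monic.
Reduced Gröbner basis: {x_1 + 5/2*x_2 + 9/2, x_2**2 + 76/15*x_2 + 61/15}.

Since the basis is lex-ordered, x_2**2 + 76/15*x_2 + 61/15 is univariate in x_2. Its roots are {-61/15, -1}. Back-substituting each root into the other basis elements fixes the other coordinates.
  x_2 = -61/15: the earlier basis element becomes x_1 - 17/3 = 0, giving x_1 = 17/3 — point (17/3, -61/15).
  x_2 = -1: the earlier basis element becomes x_1 + 2 = 0, giving x_1 = -2 — point (-2, -1).
Check: every point annihilates each of the original generators.

{(17/3, -61/15), (-2, -1)}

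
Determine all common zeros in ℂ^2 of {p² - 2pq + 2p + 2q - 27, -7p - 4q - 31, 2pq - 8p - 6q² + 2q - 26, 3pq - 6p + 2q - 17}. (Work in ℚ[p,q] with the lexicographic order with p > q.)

Compute a lex Gröbner basis by Buchberger's algorithm.
f_1 = p² - 2pq + 2p + 2q - 27, LT = p².
f_2 = -7p - 4q - 31, LT = p.
f_3 = 2pq - 8p - 6q² + 2q - 26, LT = pq.
f_4 = 3pq - 6p + 2q - 17, LT = pq.

S(f_1,f_2): lcm = p². S = -18/7pq - 17/7p + 2q - 27.
  leading term pq: subtract (18/49q)·f_2 from -18/7pq - 17/7p + 2q - 27 → -17/7p + 72/49q² + 656/49q - 27
  leading term p: subtract (17/49)·f_2 from -17/7p + 72/49q² + 656/49q - 27 → 72/49q² + 724/49q - 796/49
  leading term q²: no divisor's leading term divides it; move 72/49q² to the remainder.
  leading term q: no divisor's leading term divides it; move 724/49q to the remainder.
  leading term 1: no divisor's leading term divides it; move -796/49 to the remainder.
  remainder 72/49q² + 724/49q - 796/49 ≠ 0; add h_5 = 72/49q² + 724/49q - 796/49 to the basis.

S(f_1,f_3): lcm = p²q. S = 4p² + pq² + pq + 13p + 2q² - 27q.
  leading term p²: subtract (4)·f_1 from 4p² + pq² + pq + 13p + 2q² - 27q → pq² + 9pq + 5p + 2q² - 35q + 108
  leading term pq²: subtract (-1/7q²)·f_2 from pq² + 9pq + 5p + 2q² - 35q + 108 → 9pq + 5p - 4/7q³ - 17/7q² - 35q + 108
  leading term pq: subtract (-9/7q)·f_2 from 9pq + 5p - 4/7q³ - 17/7q² - 35q + 108 → 5p - 4/7q³ - 53/7q² - 524/7q + 108
  leading term p: subtract (-5/7)·f_2 from 5p - 4/7q³ - 53/7q² - 524/7q + 108 → -4/7q³ - 53/7q² - 544/7q + 601/7
  leading term q³: subtract (-7/18q)·h_5 from -4/7q³ - 53/7q² - 544/7q + 601/7 → -115/63q² - 5294/63q + 601/7
  leading term q²: subtract (-805/648)·h_5 from -115/63q² - 5294/63q + 601/7 → -74477/1134q + 74477/1134
  leading term q: no divisor's leading term divides it; move -74477/1134q to the remainder.
  leading term 1: no divisor's leading term divides it; move 74477/1134 to the remainder.
  remainder -74477/1134q + 74477/1134 ≠ 0; add h_6 = -74477/1134q + 74477/1134 to the basis.

The other S-polynomials (S(f_1,f_4), S(f_2,f_3), S(f_2,f_4), S(f_3,f_4), S(f_1,h_5), S(f_2,h_5), S(f_3,h_5), S(f_4,h_5), S(f_1,h_6), S(f_2,h_6), S(f_3,h_6), S(f_4,h_6), S(h_5,h_6)) all reduce to 0 modulo the current basis, so we have a Gröbner basis.
Inter-reduce: drop elements whose leading term is divisible by another's, tail-reduce, and make monic.
Reduced Gröbner basis: {p + 5, q - 1}.

Since the basis is lex-ordered, q - 1 is univariate in q. Its roots are {1}. Back-substituting each root into the other basis elements fixes the other coordinates.
  q = 1: the earlier basis element becomes p + 5 = 0, giving p = -5 — point (-5, 1).
Substituting each solution back into the original system confirms all equations vanish.

{(-5, 1)}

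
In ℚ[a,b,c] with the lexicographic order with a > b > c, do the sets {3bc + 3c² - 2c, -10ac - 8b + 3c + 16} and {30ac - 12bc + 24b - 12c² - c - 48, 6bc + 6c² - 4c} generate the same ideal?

Equality of ideals is decidable: compute both reduced Gröbner bases (unique for the ordering) and check whether they agree.
Buchberger on the first generating set:
f_1 = 3bc + 3c² - 2c, LT = bc.
f_2 = -10ac - 8b + 3c + 16, LT = ac.

S(f_1,f_2): lcm = abc. S = ac² - ⅔ac - ⅘b² + 3/10bc + 8/5b.
  reduce S modulo (f_1, f_2):
  remainder -⅘b² + 32/15b + ⅘c² + 16/15c - 16/15 ≠ 0; add g_3 = -⅘b² + 32/15b + ⅘c² + 16/15c - 16/15 to the basis.

The other S-polynomials (S(f_1,g_3), S(f_2,g_3)) all reduce to 0 modulo the current basis, so we have a Gröbner basis.
Inter-reduce: drop elements whose leading term is divisible by another's, tail-reduce, and make monic.
Reduced Gröbner basis: {ac + ⅘b - 3/10c - 8/5, b² - 8/3b - c² - 4/3c + 4/3, bc + c² - ⅔c}.

Buchberger on the second generating set:
h_1 = 30ac - 12bc + 24b - 12c² - c - 48, LT = ac.
h_2 = 6bc + 6c² - 4c, LT = bc.

S(h_1,h_2): lcm = abc. S = -ac² + ⅔ac - ⅖b²c + ⅘b² - ⅖bc² - 1/30bc - 8/5b.
  reduce S modulo (h_1, h_2):
  remainder ⅘b² - 32/15b - ⅘c² - 16/15c + 16/15 ≠ 0; add k_3 = ⅘b² - 32/15b - ⅘c² - 16/15c + 16/15 to the basis.

The other S-polynomials (S(h_1,k_3), S(h_2,k_3)) all reduce to 0 modulo the current basis, so we have a Gröbner basis.
Inter-reduce: drop elements whose leading term is divisible by another's, tail-reduce, and make monic.
Reduced Gröbner basis: {ac + ⅘b - 3/10c - 8/5, b² - 8/3b - c² - 4/3c + 4/3, bc + c² - ⅔c}.

Same reduced basis, so the two generating sets span the same ideal.
The choice of monomial ordering does not affect the verdict — as long as both bases are computed under the same ordering, their equality decides ideal equality.

Yes, the ideals are equal.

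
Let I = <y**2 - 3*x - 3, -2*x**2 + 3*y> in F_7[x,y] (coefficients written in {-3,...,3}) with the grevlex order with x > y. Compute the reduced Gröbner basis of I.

G = {x**2 + 2*y, y**2 - 3*x - 3}

This is the nonlinear analogue of row-reducing a linear system.

f_1 = y**2 - 3*x - 3, LT = y**2.
f_2 = -2*x**2 + 3*y, LT = x**2.

The S-polynomials (S(f_1,f_2)) all reduce to 0 modulo the current basis, so we have a Gröbner basis.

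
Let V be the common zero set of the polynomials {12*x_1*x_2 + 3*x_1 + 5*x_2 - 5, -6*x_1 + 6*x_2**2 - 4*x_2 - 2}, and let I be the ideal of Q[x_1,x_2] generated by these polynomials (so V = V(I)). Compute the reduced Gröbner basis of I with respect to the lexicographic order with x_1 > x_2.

f_1 = 12*x_1*x_2 + 3*x_1 + 5*x_2 - 5, LT = x_1*x_2.
f_2 = -6*x_1 + 6*x_2**2 - 4*x_2 - 2, LT = x_1.

S(f_1,f_2): lcm = x_1*x_2. S = 1/4*x_1 + x_2**3 - 2/3*x_2**2 + 1/12*x_2 - 5/12.
  reduce S modulo (f_1, f_2):
  remainder x_2**3 - 5/12*x_2**2 - 1/12*x_2 - 1/2 ≠ 0; add g_3 = x_2**3 - 5/12*x_2**2 - 1/12*x_2 - 1/2 to the basis.

The other S-polynomials (S(f_1,g_3), S(f_2,g_3)) all reduce to 0 modulo the current basis, so we have a Gröbner basis.
Inter-reduce: drop elements whose leading term is divisible by another's, tail-reduce, and make monic.

G = {x_1 - x_2**2 + 2/3*x_2 + 1/3, x_2**3 - 5/12*x_2**2 - 1/12*x_2 - 1/2}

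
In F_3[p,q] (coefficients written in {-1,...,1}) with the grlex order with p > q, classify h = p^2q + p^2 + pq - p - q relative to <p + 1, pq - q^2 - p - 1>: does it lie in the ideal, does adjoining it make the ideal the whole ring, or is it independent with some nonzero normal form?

First compute the reduced Gröbner basis of I by Buchberger's algorithm.
f_1 = p + 1, LT = p.
f_2 = pq - q^2 - p - 1, LT = pq.

S(f_1,f_2): lcm = pq. S = q^2 + p + q + 1.
  leading term q^2: no divisor's leading term divides it; move q^2 to the remainder.
  leading term p: subtract (1)·f_1 from p + q + 1 → q
  leading term q: no divisor's leading term divides it; move q to the remainder.
  remainder q^2 + q ≠ 0; add k_3 = q^2 + q to the basis.

The other S-polynomials (S(f_1,k_3), S(f_2,k_3)) all reduce to 0 modulo the current basis, so we have a Gröbner basis.
Inter-reduce: drop elements whose leading term is divisible by another's, tail-reduce, and make monic.
Reduced Gröbner basis: {q^2 + q, p + 1}.
Label its elements g_1 = q^2 + q, g_2 = p + 1.

Reduce h = p^2q + p^2 + pq - p - q modulo G:
  leading term p^2q: subtract (pq)·g_2 from p^2q + p^2 + pq - p - q → p^2 - p - q
  leading term p^2: subtract (p)·g_2 from p^2 - p - q → p - q
  leading term p: subtract (1)·g_2 from p - q → -q - 1
  leading term q: no divisor's leading term divides it; move -q to the remainder.
  leading term 1: no divisor's leading term divides it; move -1 to the remainder.
  normal form = -q - 1.
The normal form is nonzero, so h ∉ I. Since h minus its normal form lies in I, I + (h) = I + (r) where r = -q - 1; decide whether this ideal is the whole ring.
Run Buchberger on G together with r (pairs among the g_i already reduce to 0 since G is a Gröbner basis):
g_1 = q^2 + q, LT = q^2.
g_2 = p + 1, LT = p.
r = -q - 1, LT = q.

The S-polynomials (S(g_1,g_2), S(g_1,r), S(g_2,r)) all reduce to 0 modulo the current basis, so we have a Gröbner basis.
Inter-reduce: drop elements whose leading term is divisible by another's, tail-reduce, and make monic.
Reduced Gröbner basis: {p + 1, q + 1}.
The reduced Gröbner basis of I + (h) is {p + 1, q + 1} ≠ {1}, a proper ideal, so the enlarged system stays consistent: h is independent of I, with normal form -q - 1.

p^2q + p^2 + pq - p - q is independent of I; its normal form modulo I is -q - 1.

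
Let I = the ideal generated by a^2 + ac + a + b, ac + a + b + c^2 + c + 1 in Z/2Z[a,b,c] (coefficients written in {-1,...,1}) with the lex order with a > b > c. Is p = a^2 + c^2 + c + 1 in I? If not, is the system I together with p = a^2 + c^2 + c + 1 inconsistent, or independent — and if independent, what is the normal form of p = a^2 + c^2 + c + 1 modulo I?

First compute the reduced Gröbner basis of I by Buchberger's algorithm.
f_1 = a^2 + ac + a + b, LT = a^2.
f_2 = ac + a + b + c^2 + c + 1, LT = ac.

S(f_1,f_2): lcm = a^2c. S = a^2 + ab + a + bc.
  leading term a^2: subtract (1)·f_1 from a^2 + ab + a + bc → ab + ac + bc + b
  leading term ab: no divisor's leading term divides it; move ab to the remainder.
  leading term ac: subtract (1)·f_2 from ac + bc + b → a + bc + c^2 + c + 1
  leading term a: no divisor's leading term divides it; move a to the remainder.
  leading term bc: no divisor's leading term divides it; move bc to the remainder.
  leading term c^2: no divisor's leading term divides it; move c^2 to the remainder.
  leading term c: no divisor's leading term divides it; move c to the remainder.
  leading term 1: no divisor's leading term divides it; move 1 to the remainder.
  remainder ab + a + bc + c^2 + c + 1 ≠ 0; add h_3 = ab + a + bc + c^2 + c + 1 to the basis.

S(f_1,h_3): lcm = a^2b. S = a^2 + ab + ac^2 + ac + a + b^2.
  leading term a^2: subtract (1)·f_1 from a^2 + ab + ac^2 + ac + a + b^2 → ab + ac^2 + b^2 + b
  leading term ab: subtract (1)·h_3 from ab + ac^2 + b^2 + b → ac^2 + a + b^2 + bc + b + c^2 + c + 1
  leading term ac^2: subtract (c)·f_2 from ac^2 + a + b^2 + bc + b + c^2 + c + 1 → ac + a + b^2 + b + c^3 + 1
  leading term ac: subtract (1)·f_2 from ac + a + b^2 + b + c^3 + 1 → b^2 + c^3 + c^2 + c
  leading term b^2: no divisor's leading term divides it; move b^2 to the remainder.
  leading term c^3: no divisor's leading term divides it; move c^3 to the remainder.
  leading term c^2: no divisor's leading term divides it; move c^2 to the remainder.
  leading term c: no divisor's leading term divides it; move c to the remainder.
  remainder b^2 + c^3 + c^2 + c ≠ 0; add h_4 = b^2 + c^3 + c^2 + c to the basis.

The other S-polynomials (S(f_2,h_3), S(f_1,h_4), S(f_2,h_4), S(h_3,h_4)) all reduce to 0 modulo the current basis, so we have a Gröbner basis.
Inter-reduce: drop elements whose leading term is divisible by another's, tail-reduce, and make monic.
Reduced Gröbner basis: {a^2 + c^2 + c + 1, ab + a + bc + c^2 + c + 1, ac + a + b + c^2 + c + 1, b^2 + c^3 + c^2 + c}.
Label its elements g_1 = a^2 + c^2 + c + 1, g_2 = ab + a + bc + c^2 + c + 1, g_3 = ac + a + b + c^2 + c + 1, g_4 = b^2 + c^3 + c^2 + c.

Reduce p = a^2 + c^2 + c + 1 modulo G:
  leading term a^2: subtract (1)·g_1 from a^2 + c^2 + c + 1 → 0
  normal form = 0.
Since the normal form is 0, p ∈ I.

a^2 + c^2 + c + 1 lies in I (it reduces to 0).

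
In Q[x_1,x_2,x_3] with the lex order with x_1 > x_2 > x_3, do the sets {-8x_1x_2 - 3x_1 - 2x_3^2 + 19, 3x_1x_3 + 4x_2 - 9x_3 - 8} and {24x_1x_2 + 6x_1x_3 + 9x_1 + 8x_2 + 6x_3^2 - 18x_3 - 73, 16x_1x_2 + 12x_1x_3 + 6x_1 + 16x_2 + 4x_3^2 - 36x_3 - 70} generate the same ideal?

Yes, the ideals are equal.

Equality of ideals is decidable: compute both reduced Gröbner bases (unique for the ordering) and check whether they agree.
Buchberger on the first generating set:
f_1 = -8x_1x_2 - 3x_1 - 2x_3^2 + 19, LT = x_1x_2.
f_2 = 3x_1x_3 + 4x_2 - 9x_3 - 8, LT = x_1x_3.

S(f_1,f_2): lcm = x_1x_2x_3. S = 3/8x_1x_3 - 4/3x_2^2 + 3x_2x_3 + 8/3x_2 + 1/4x_3^3 - 19/8x_3.
  reduce S modulo (f_1, f_2):
  remainder -4/3x_2^2 + 3x_2x_3 + 13/6x_2 + 1/4x_3^3 - 5/4x_3 + 1 ≠ 0; add g_3 = -4/3x_2^2 + 3x_2x_3 + 13/6x_2 + 1/4x_3^3 - 5/4x_3 + 1 to the basis.

The other S-polynomials (S(f_1,g_3), S(f_2,g_3)) all reduce to 0 modulo the current basis, so we have a Gröbner basis.
Inter-reduce: drop elements whose leading term is divisible by another's, tail-reduce, and make monic.
Reduced Gröbner basis: {x_1x_2 + 3/8x_1 + 1/4x_3^2 - 19/8, x_1x_3 + 4/3x_2 - 3x_3 - 8/3, x_2^2 - 9/4x_2x_3 - 13/8x_2 - 3/16x_3^3 + 15/16x_3 - 3/4}.

Buchberger on the second generating set:
h_1 = 24x_1x_2 + 6x_1x_3 + 9x_1 + 8x_2 + 6x_3^2 - 18x_3 - 73, LT = x_1x_2.
h_2 = 16x_1x_2 + 12x_1x_3 + 6x_1 + 16x_2 + 4x_3^2 - 36x_3 - 70, LT = x_1x_2.

S(h_1,h_2): lcm = x_1x_2. S = -1/2x_1x_3 - 2/3x_2 + 3/2x_3 + 4/3.
  reduce S modulo (h_1, h_2):
  remainder -1/2x_1x_3 - 2/3x_2 + 3/2x_3 + 4/3 ≠ 0; add k_3 = -1/2x_1x_3 - 2/3x_2 + 3/2x_3 + 4/3 to the basis.

S(h_1,k_3): lcm = x_1x_2x_3. S = 1/4x_1x_3^2 + 3/8x_1x_3 - 4/3x_2^2 + 10/3x_2x_3 + 8/3x_2 + 1/4x_3^3 - 3/4x_3^2 - 73/24x_3.
  reduce S modulo (h_1, h_2, k_3):
  remainder -4/3x_2^2 + 3x_2x_3 + 13/6x_2 + 1/4x_3^3 - 5/4x_3 + 1 ≠ 0; add k_4 = -4/3x_2^2 + 3x_2x_3 + 13/6x_2 + 1/4x_3^3 - 5/4x_3 + 1 to the basis.

The other S-polynomials (S(h_2,k_3), S(h_1,k_4), S(h_2,k_4), S(k_3,k_4)) all reduce to 0 modulo the current basis, so we have a Gröbner basis.
Inter-reduce: drop elements whose leading term is divisible by another's, tail-reduce, and make monic.
Reduced Gröbner basis: {x_1x_2 + 3/8x_1 + 1/4x_3^2 - 19/8, x_1x_3 + 4/3x_2 - 3x_3 - 8/3, x_2^2 - 9/4x_2x_3 - 13/8x_2 - 3/16x_3^3 + 15/16x_3 - 3/4}.

These coincide, so the ideals are equal.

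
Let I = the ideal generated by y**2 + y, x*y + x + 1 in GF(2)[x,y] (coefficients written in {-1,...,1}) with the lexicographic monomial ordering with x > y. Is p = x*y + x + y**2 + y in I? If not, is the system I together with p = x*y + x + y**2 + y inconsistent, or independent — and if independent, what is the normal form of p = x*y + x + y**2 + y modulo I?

First compute the reduced Gröbner basis of I by Buchberger's algorithm.
f_1 = y**2 + y, LT = y**2.
f_2 = x*y + x + 1, LT = x*y.

S(f_1,f_2): lcm = x*y**2. S = y.
  leading term y: no divisor's leading term divides it; move y to the remainder.
  remainder y ≠ 0; add h_3 = y to the basis.

S(f_2,h_3): lcm = x*y. S = x + 1.
  leading term x: no divisor's leading term divides it; move x to the remainder.
  leading term 1: no divisor's leading term divides it; move 1 to the remainder.
  remainder x + 1 ≠ 0; add h_4 = x + 1 to the basis.

The other S-polynomials (S(f_1,h_3), S(f_1,h_4), S(f_2,h_4), S(h_3,h_4)) all reduce to 0 modulo the current basis, so we have a Gröbner basis.
Inter-reduce: drop elements whose leading term is divisible by another's, tail-reduce, and make monic.
Reduced Gröbner basis: {x + 1, y}.
Label its elements g_1 = x + 1, g_2 = y.

Reduce p = x*y + x + y**2 + y modulo G:
  leading term x*y: subtract (y)·g_1 from x*y + x + y**2 + y → x + y**2
  leading term x: subtract (1)·g_1 from x + y**2 → y**2 + 1
  leading term y**2: subtract (y)·g_2 from y**2 + 1 → 1
  leading term 1: no divisor's leading term divides it; move 1 to the remainder.
  normal form = 1.
The normal form is nonzero, so p ∉ I. Since p minus its normal form lies in I, I + (p) = I + (r) where r = 1; decide whether this ideal is the whole ring.
Here r = 1 is a nonzero constant, hence a unit: 1 ∈ I + (p), the Gröbner basis of I + (p) is {1}, and the enlarged system has no common solution — adjoining p is inconsistent.

Ideal membership is decidable via reduction modulo a Gröbner basis.

Adjoining x*y + x + y**2 + y makes the ideal the whole ring: the system is inconsistent.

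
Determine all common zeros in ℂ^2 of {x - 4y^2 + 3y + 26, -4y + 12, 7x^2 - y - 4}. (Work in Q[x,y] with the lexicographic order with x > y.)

Compute a lex Gröbner basis by Buchberger's algorithm.
f_1 = x - 4y^2 + 3y + 26, LT = x.
f_2 = -4y + 12, LT = y.
f_3 = 7x^2 - y - 4, LT = x^2.

The S-polynomials (S(f_1,f_2), S(f_1,f_3), S(f_2,f_3)) all reduce to 0 modulo the current basis, so we have a Gröbner basis.
Inter-reduce: drop elements whose leading term is divisible by another's, tail-reduce, and make monic.
Reduced Gröbner basis: {x - 1, y - 3}.

The lex basis is triangular: the last element involves only y. Solving y - 3 = 0 gives y ∈ {3}; substituting each value into the earlier elements determines the remaining variables.
  y = 3: the earlier basis element becomes x - 1 = 0, giving x = 1 — point (1, 3).

{(1, 3)}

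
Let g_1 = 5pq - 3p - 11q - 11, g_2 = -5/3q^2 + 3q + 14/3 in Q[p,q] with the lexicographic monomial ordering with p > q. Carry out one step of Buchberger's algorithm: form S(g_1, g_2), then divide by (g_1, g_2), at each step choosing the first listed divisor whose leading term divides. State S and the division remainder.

lcm(LM(g_1), LM(g_2)) = pq^2.
S = (lcm/LT(g_1))·g_1 − (lcm/LT(g_2))·g_2 = 6/5pq + 14/5p - 11/5q^2 - 11/5q.
Reduce S modulo (g_1, g_2) in that order:
  leading term pq: subtract (6/25)·g_1 from 6/5pq + 14/5p - 11/5q^2 - 11/5q → 88/25p - 11/5q^2 + 11/25q + 66/25
  leading term p: no divisor's leading term divides it; move 88/25p to the remainder.
  leading term q^2: subtract (33/25)·g_2 from -11/5q^2 + 11/25q + 66/25 → -88/25q - 88/25
  leading term q: no divisor's leading term divides it; move -88/25q to the remainder.
  leading term 1: no divisor's leading term divides it; move -88/25 to the remainder.
The remainder 88/25p - 88/25q - 88/25 is nonzero, so it would be added as the next basis element.
An S-polynomial is built so that the two leading terms cancel; whether anything survives reduction is exactly the Gröbner-basis criterion.

S(g_1, g_2) = 6/5pq + 14/5p - 11/5q^2 - 11/5q; remainder on division = 88/25p - 88/25q - 88/25.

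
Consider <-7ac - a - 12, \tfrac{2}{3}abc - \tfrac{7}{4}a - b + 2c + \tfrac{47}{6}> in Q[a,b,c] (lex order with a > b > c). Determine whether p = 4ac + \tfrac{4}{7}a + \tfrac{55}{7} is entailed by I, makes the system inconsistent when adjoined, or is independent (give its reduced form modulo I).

First compute the reduced Gröbner basis of I by Buchberger's algorithm.
f_1 = -7ac - a - 12, LT = ac.
f_2 = \tfrac{2}{3}abc - \tfrac{7}{4}a - b + 2c + \tfrac{47}{6}, LT = abc.

S(f_1,f_2): lcm = abc. S = \tfrac{1}{7}ab + \tfrac{21}{8}a + \tfrac{45}{14}b - 3c - \tfrac{47}{4}.
  reduce S modulo (f_1, f_2):
  remainder \tfrac{1}{7}ab + \tfrac{21}{8}a + \tfrac{45}{14}b - 3c - \tfrac{47}{4} ≠ 0; add h_3 = \tfrac{1}{7}ab + \tfrac{21}{8}a + \tfrac{45}{14}b - 3c - \tfrac{47}{4} to the basis.

S(f_1,h_3): lcm = abc. S = \tfrac{1}{7}ab - \tfrac{147}{8}ac - \tfrac{45}{2}bc + \tfrac{12}{7}b + 21c^{2} + \tfrac{329}{4}c.
  reduce S modulo (f_1, f_2, h_3):
  remainder -\tfrac{45}{2}bc - \tfrac{3}{2}b + 21c^{2} + \tfrac{341}{4}c + \tfrac{173}{4} ≠ 0; add h_4 = -\tfrac{45}{2}bc - \tfrac{3}{2}b + 21c^{2} + \tfrac{341}{4}c + \tfrac{173}{4} to the basis.

The other S-polynomials (S(f_2,h_3), S(f_1,h_4), S(f_2,h_4), S(h_3,h_4)) all reduce to 0 modulo the current basis, so we have a Gröbner basis.
Inter-reduce: drop elements whose leading term is divisible by another's, tail-reduce, and make monic.
Reduced Gröbner basis: {ab + \tfrac{147}{8}a + \tfrac{45}{2}b - 21c - \tfrac{329}{4}, ac + \tfrac{1}{7}a + \tfrac{12}{7}, bc + \tfrac{1}{15}b - \tfrac{14}{15}c^{2} - \tfrac{341}{90}c - \tfrac{173}{90}}.
Label its elements g_1 = ab + \tfrac{147}{8}a + \tfrac{45}{2}b - 21c - \tfrac{329}{4}, g_2 = ac + \tfrac{1}{7}a + \tfrac{12}{7}, g_3 = bc + \tfrac{1}{15}b - \tfrac{14}{15}c^{2} - \tfrac{341}{90}c - \tfrac{173}{90}.

Reduce p = 4ac + \tfrac{4}{7}a + \tfrac{55}{7} modulo G:
  leading term ac: subtract (4)·g_2 from 4ac + \tfrac{4}{7}a + \tfrac{55}{7} → 1
  leading term 1: no divisor's leading term divides it; move 1 to the remainder.
  normal form = 1.
The normal form is nonzero, so p ∉ I. Since p minus its normal form lies in I, I + (p) = I + (r) where r = 1; decide whether this ideal is the whole ring.
Here r = 1 is a nonzero constant, hence a unit: 1 ∈ I + (p), the Gröbner basis of I + (p) is {1}, and the enlarged system has no common solution — adjoining p is inconsistent.

The remainder on division by a Gröbner basis is unique — it is the normal form.

Adjoining 4ac + \tfrac{4}{7}a + \tfrac{55}{7} makes the ideal the whole ring: the system is inconsistent.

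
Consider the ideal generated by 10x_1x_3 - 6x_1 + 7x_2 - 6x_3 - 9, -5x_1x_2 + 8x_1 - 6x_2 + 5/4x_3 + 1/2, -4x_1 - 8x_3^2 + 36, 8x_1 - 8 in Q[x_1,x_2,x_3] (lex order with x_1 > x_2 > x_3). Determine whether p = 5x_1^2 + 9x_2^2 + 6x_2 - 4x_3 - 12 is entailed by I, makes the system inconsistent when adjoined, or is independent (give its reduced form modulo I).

First compute the reduced Gröbner basis of I by Buchberger's algorithm.
f_1 = 10x_1x_3 - 6x_1 + 7x_2 - 6x_3 - 9, LT = x_1x_3.
f_2 = -5x_1x_2 + 8x_1 - 6x_2 + 5/4x_3 + 1/2, LT = x_1x_2.
f_3 = -4x_1 - 8x_3^2 + 36, LT = x_1.
f_4 = 8x_1 - 8, LT = x_1.

S(f_1,f_2): lcm = x_1x_2x_3. S = -3/5x_1x_2 + 8/5x_1x_3 + 7/10x_2^2 - 9/5x_2x_3 - 9/10x_2 + 1/4x_3^2 + 1/10x_3.
  leading term x_1x_2: subtract (3/25)·f_2 from -3/5x_1x_2 + 8/5x_1x_3 + 7/10x_2^2 - 9/5x_2x_3 - 9/10x_2 + 1/4x_3^2 + 1/10x_3 → 8/5x_1x_3 - 24/25x_1 + 7/10x_2^2 - 9/5x_2x_3 - 9/50x_2 + 1/4x_3^2 - 1/20x_3 - 3/50
  leading term x_1x_3: subtract (4/25)·f_1 from 8/5x_1x_3 - 24/25x_1 + 7/10x_2^2 - 9/5x_2x_3 - 9/50x_2 + 1/4x_3^2 - 1/20x_3 - 3/50 → 7/10x_2^2 - 9/5x_2x_3 - 13/10x_2 + 1/4x_3^2 + 91/100x_3 + 69/50
  leading term x_2^2: no divisor's leading term divides it; move 7/10x_2^2 to the remainder.
  leading term x_2x_3: no divisor's leading term divides it; move -9/5x_2x_3 to the remainder.
  leading term x_2: no divisor's leading term divides it; move -13/10x_2 to the remainder.
  leading term x_3^2: no divisor's leading term divides it; move 1/4x_3^2 to the remainder.
  leading term x_3: no divisor's leading term divides it; move 91/100x_3 to the remainder.
  leading term 1: no divisor's leading term divides it; move 69/50 to the remainder.
  remainder 7/10x_2^2 - 9/5x_2x_3 - 13/10x_2 + 1/4x_3^2 + 91/100x_3 + 69/50 ≠ 0; add h_5 = 7/10x_2^2 - 9/5x_2x_3 - 13/10x_2 + 1/4x_3^2 + 91/100x_3 + 69/50 to the basis.

S(f_1,f_3): lcm = x_1x_3. S = -3/5x_1 + 7/10x_2 - 2x_3^3 + 42/5x_3 - 9/10.
  leading term x_1: subtract (3/20)·f_3 from -3/5x_1 + 7/10x_2 - 2x_3^3 + 42/5x_3 - 9/10 → 7/10x_2 - 2x_3^3 + 6/5x_3^2 + 42/5x_3 - 63/10
  leading term x_2: no divisor's leading term divides it; move 7/10x_2 to the remainder.
  leading term x_3^3: no divisor's leading term divides it; move -2x_3^3 to the remainder.
  leading term x_3^2: no divisor's leading term divides it; move 6/5x_3^2 to the remainder.
  leading term x_3: no divisor's leading term divides it; move 42/5x_3 to the remainder.
  leading term 1: no divisor's leading term divides it; move -63/10 to the remainder.
  remainder 7/10x_2 - 2x_3^3 + 6/5x_3^2 + 42/5x_3 - 63/10 ≠ 0; add h_6 = 7/10x_2 - 2x_3^3 + 6/5x_3^2 + 42/5x_3 - 63/10 to the basis.

S(f_1,f_4): lcm = x_1x_3. S = -3/5x_1 + 7/10x_2 + 2/5x_3 - 9/10.
  leading term x_1: subtract (3/20)·f_3 from -3/5x_1 + 7/10x_2 + 2/5x_3 - 9/10 → 7/10x_2 + 6/5x_3^2 + 2/5x_3 - 63/10
  leading term x_2: subtract (1)·h_6 from 7/10x_2 + 6/5x_3^2 + 2/5x_3 - 63/10 → 2x_3^3 - 8x_3
  leading term x_3^3: no divisor's leading term divides it; move 2x_3^3 to the remainder.
  leading term x_3: no divisor's leading term divides it; move -8x_3 to the remainder.
  remainder 2x_3^3 - 8x_3 ≠ 0; add h_7 = 2x_3^3 - 8x_3 to the basis.

S(f_2,f_3): lcm = x_1x_2. S = -8/5x_1 - 2x_2x_3^2 + 51/5x_2 - 1/4x_3 - 1/10.
  leading term x_1: subtract (2/5)·f_3 from -8/5x_1 - 2x_2x_3^2 + 51/5x_2 - 1/4x_3 - 1/10 → -2x_2x_3^2 + 51/5x_2 + 16/5x_3^2 - 1/4x_3 - 29/2
  leading term x_2x_3^2: subtract (-20/7x_3^2)·h_6 from -2x_2x_3^2 + 51/5x_2 + 16/5x_3^2 - 1/4x_3 - 29/2 → 51/5x_2 - 40/7x_3^5 + 24/7x_3^4 + 24x_3^3 - 74/5x_3^2 - 1/4x_3 - 29/2
  leading term x_2: subtract (102/7)·h_6 from 51/5x_2 - 40/7x_3^5 + 24/7x_3^4 + 24x_3^3 - 74/5x_3^2 - 1/4x_3 - 29/2 → -40/7x_3^5 + 24/7x_3^4 + 372/7x_3^3 - 226/7x_3^2 - 2453/20x_3 + 773/10
  leading term x_3^5: subtract (-20/7x_3^2)·h_7 from -40/7x_3^5 + 24/7x_3^4 + 372/7x_3^3 - 226/7x_3^2 - 2453/20x_3 + 773/10 → 24/7x_3^4 + 212/7x_3^3 - 226/7x_3^2 - 2453/20x_3 + 773/10
  leading term x_3^4: subtract (12/7x_3)·h_7 from 24/7x_3^4 + 212/7x_3^3 - 226/7x_3^2 - 2453/20x_3 + 773/10 → 212/7x_3^3 - 130/7x_3^2 - 2453/20x_3 + 773/10
  leading term x_3^3: subtract (106/7)·h_7 from 212/7x_3^3 - 130/7x_3^2 - 2453/20x_3 + 773/10 → -130/7x_3^2 - 211/140x_3 + 773/10
  leading term x_3^2: no divisor's leading term divides it; move -130/7x_3^2 to the remainder.
  leading term x_3: no divisor's leading term divides it; move -211/140x_3 to the remainder.
  leading term 1: no divisor's leading term divides it; move 773/10 to the remainder.
  remainder -130/7x_3^2 - 211/140x_3 + 773/10 ≠ 0; add h_8 = -130/7x_3^2 - 211/140x_3 + 773/10 to the basis.

S(f_2,f_4): lcm = x_1x_2. S = -8/5x_1 + 11/5x_2 - 1/4x_3 - 1/10.
  leading term x_1: subtract (2/5)·f_3 from -8/5x_1 + 11/5x_2 - 1/4x_3 - 1/10 → 11/5x_2 + 16/5x_3^2 - 1/4x_3 - 29/2
  leading term x_2: subtract (22/7)·h_6 from 11/5x_2 + 16/5x_3^2 - 1/4x_3 - 29/2 → 44/7x_3^3 - 4/7x_3^2 - 533/20x_3 + 53/10
  leading term x_3^3: subtract (22/7)·h_7 from 44/7x_3^3 - 4/7x_3^2 - 533/20x_3 + 53/10 → -4/7x_3^2 - 211/140x_3 + 53/10
  leading term x_3^2: subtract (2/65)·h_8 from -4/7x_3^2 - 211/140x_3 + 53/10 → -1899/1300x_3 + 1899/650
  leading term x_3: no divisor's leading term divides it; move -1899/1300x_3 to the remainder.
  leading term 1: no divisor's leading term divides it; move 1899/650 to the remainder.
  remainder -1899/1300x_3 + 1899/650 ≠ 0; add h_9 = -1899/1300x_3 + 1899/650 to the basis.

The other S-polynomials (S(f_3,f_4), S(f_1,h_5), S(f_2,h_5), S(f_3,h_5), S(f_4,h_5), S(f_1,h_6), S(f_2,h_6), S(f_3,h_6), S(f_4,h_6), S(h_5,h_6), S(f_1,h_7), S(f_2,h_7), S(f_3,h_7), S(f_4,h_7), S(h_5,h_7), S(h_6,h_7), S(f_1,h_8), S(f_2,h_8), S(f_3,h_8), S(f_4,h_8), S(h_5,h_8), S(h_6,h_8), S(h_7,h_8), S(f_1,h_9), S(f_2,h_9), S(f_3,h_9), S(f_4,h_9), S(h_5,h_9), S(h_6,h_9), S(h_7,h_9), S(h_8,h_9)) all reduce to 0 modulo the current basis, so we have a Gröbner basis.
Inter-reduce: drop elements whose leading term is divisible by another's, tail-reduce, and make monic.
Reduced Gröbner basis: {x_1 - 1, x_2 - 1, x_3 - 2}.
Label its elements g_1 = x_1 - 1, g_2 = x_2 - 1, g_3 = x_3 - 2.

Reduce p = 5x_1^2 + 9x_2^2 + 6x_2 - 4x_3 - 12 modulo G:
  leading term x_1^2: subtract (5x_1)·g_1 from 5x_1^2 + 9x_2^2 + 6x_2 - 4x_3 - 12 → 5x_1 + 9x_2^2 + 6x_2 - 4x_3 - 12
  leading term x_1: subtract (5)·g_1 from 5x_1 + 9x_2^2 + 6x_2 - 4x_3 - 12 → 9x_2^2 + 6x_2 - 4x_3 - 7
  leading term x_2^2: subtract (9x_2)·g_2 from 9x_2^2 + 6x_2 - 4x_3 - 7 → 15x_2 - 4x_3 - 7
  leading term x_2: subtract (15)·g_2 from 15x_2 - 4x_3 - 7 → -4x_3 + 8
  leading term x_3: subtract (-4)·g_3 from -4x_3 + 8 → 0
  normal form = 0.
Since the normal form is 0, p ∈ I.

5x_1^2 + 9x_2^2 + 6x_2 - 4x_3 - 12 lies in I (it reduces to 0).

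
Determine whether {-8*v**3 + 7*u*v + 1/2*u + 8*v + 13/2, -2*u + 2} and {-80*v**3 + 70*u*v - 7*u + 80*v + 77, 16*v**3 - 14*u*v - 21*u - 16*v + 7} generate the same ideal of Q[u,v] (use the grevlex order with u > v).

Since reduced Gröbner bases are canonical representatives of ideals under a given ordering, it suffices to compute and compare them.
Buchberger on the first generating set:
f_1 = -8*v**3 + 7*u*v + 1/2*u + 8*v + 13/2, LT = v**3.
f_2 = -2*u + 2, LT = u.

The S-polynomials (S(f_1,f_2)) all reduce to 0 modulo the current basis, so we have a Gröbner basis.
Inter-reduce: drop elements whose leading term is divisible by another's, tail-reduce, and make monic.
Reduced Gröbner basis: {v**3 - 15/8*v - 7/8, u - 1}.

Buchberger on the second generating set:
h_1 = -80*v**3 + 70*u*v - 7*u + 80*v + 77, LT = v**3.
h_2 = 16*v**3 - 14*u*v - 21*u - 16*v + 7, LT = v**3.

S(h_1,h_2): lcm = v**3. S = 7/5*u - 7/5.
  leading term u: no divisor's leading term divides it; move 7/5*u to the remainder.
  leading term 1: no divisor's leading term divides it; move -7/5 to the remainder.
  remainder 7/5*u - 7/5 ≠ 0; add k_3 = 7/5*u - 7/5 to the basis.

The other S-polynomials (S(h_1,k_3), S(h_2,k_3)) all reduce to 0 modulo the current basis, so we have a Gröbner basis.
Inter-reduce: drop elements whose leading term is divisible by another's, tail-reduce, and make monic.
Reduced Gröbner basis: {v**3 - 15/8*v - 7/8, u - 1}.

Same reduced basis, so the two generating sets span the same ideal.

Yes, the ideals are equal.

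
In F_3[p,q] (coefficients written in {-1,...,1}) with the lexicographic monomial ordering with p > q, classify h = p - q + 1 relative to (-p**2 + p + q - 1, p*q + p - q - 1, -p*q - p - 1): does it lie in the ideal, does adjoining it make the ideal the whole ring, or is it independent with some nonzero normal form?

Adjoining p - q + 1 makes the ideal the whole ring: the system is inconsistent.

First compute the reduced Gröbner basis of I by Buchberger's algorithm.
f_1 = -p**2 + p + q - 1, LT = p**2.
f_2 = p*q + p - q - 1, LT = p*q.
f_3 = -p*q - p - 1, LT = p*q.

S(f_1,f_2): lcm = p**2*q. S = -p**2 + p - q**2 + q.
  leading term p**2: subtract (1)·f_1 from -p**2 + p - q**2 + q → -q**2 + 1
  leading term q**2: no divisor's leading term divides it; move -q**2 to the remainder.
  leading term 1: no divisor's leading term divides it; move 1 to the remainder.
  remainder -q**2 + 1 ≠ 0; add k_4 = -q**2 + 1 to the basis.

S(f_1,f_3): lcm = p**2*q. S = -p**2 - p*q - p - q**2 + q.
  leading term p**2: subtract (1)·f_1 from -p**2 - p*q - p - q**2 + q → -p*q + p - q**2 + 1
  leading term p*q: subtract (-1)·f_2 from -p*q + p - q**2 + 1 → -p - q**2 - q
  leading term p: no divisor's leading term divides it; move -p to the remainder.
  leading term q**2: subtract (1)·k_4 from -q**2 - q → -q - 1
  leading term q: no divisor's leading term divides it; move -q to the remainder.
  leading term 1: no divisor's leading term divides it; move -1 to the remainder.
  remainder -p - q - 1 ≠ 0; add k_5 = -p - q - 1 to the basis.

S(f_2,f_3): lcm = p*q. S = -q + 1.
  leading term q: no divisor's leading term divides it; move -q to the remainder.
  leading term 1: no divisor's leading term divides it; move 1 to the remainder.
  remainder -q + 1 ≠ 0; add k_6 = -q + 1 to the basis.

S(f_1,k_4): leading monomials are coprime, so the S-polynomial reduces to 0 (Buchberger's first criterion).
S(f_2,k_4): lcm = p*q**2. S = p*q + p - q**2 - q.
  leading term p*q: subtract (1)·f_2 from p*q + p - q**2 - q → -q**2 + 1
  leading term q**2: subtract (1)·k_4 from -q**2 + 1 → 0
  remainder 0.

S(f_3,k_4): lcm = p*q**2. S = p*q + p + q.
  leading term p*q: subtract (1)·f_2 from p*q + p + q → -q + 1
  leading term q: subtract (1)·k_6 from -q + 1 → 0
  remainder 0.

S(f_1,k_5): lcm = p**2. S = -p*q + p - q + 1.
  leading term p*q: subtract (-1)·f_2 from -p*q + p - q + 1 → -p + q
  leading term p: subtract (1)·k_5 from -p + q → -q + 1
  leading term q: subtract (1)·k_6 from -q + 1 → 0
  remainder 0.

S(f_2,k_5): lcm = p*q. S = p - q**2 + q - 1.
  leading term p: subtract (-1)·k_5 from p - q**2 + q - 1 → -q**2 + 1
  leading term q**2: subtract (1)·k_4 from -q**2 + 1 → 0
  remainder 0.

S(f_3,k_5): lcm = p*q. S = p - q**2 - q + 1.
  leading term p: subtract (-1)·k_5 from p - q**2 - q + 1 → -q**2 + q
  leading term q**2: subtract (1)·k_4 from -q**2 + q → q - 1
  leading term q: subtract (-1)·k_6 from q - 1 → 0
  remainder 0.

S(k_4,k_5): leading monomials are coprime, so the S-polynomial reduces to 0 (Buchberger's first criterion).
S(f_1,k_6): leading monomials are coprime, so the S-polynomial reduces to 0 (Buchberger's first criterion).
S(f_2,k_6): lcm = p*q. S = -p - q - 1.
  leading term p: subtract (1)·k_5 from -p - q - 1 → 0
  remainder 0.

S(f_3,k_6): lcm = p*q. S = -p + 1.
  leading term p: subtract (1)·k_5 from -p + 1 → q - 1
  leading term q: subtract (-1)·k_6 from q - 1 → 0
  remainder 0.

S(k_4,k_6): lcm = q**2. S = q - 1.
  leading term q: subtract (-1)·k_6 from q - 1 → 0
  remainder 0.

S(k_5,k_6): leading monomials are coprime, so the S-polynomial reduces to 0 (Buchberger's first criterion).
Every S-polynomial of the final basis reduces to 0, so we have a Gröbner basis.
Inter-reduce: drop elements whose leading term is divisible by another's, tail-reduce, and make monic.
Reduced Gröbner basis: {p - 1, q - 1}.
Label its elements g_1 = p - 1, g_2 = q - 1.

Reduce h = p - q + 1 modulo G:
  leading term p: subtract (1)·g_1 from p - q + 1 → -q - 1
  leading term q: subtract (-1)·g_2 from -q - 1 → 1
  leading term 1: no divisor's leading term divides it; move 1 to the remainder.
  normal form = 1.
The normal form is nonzero, so h ∉ I. Since h minus its normal form lies in I, I + (h) = I + (r) where r = 1; decide whether this ideal is the whole ring.
Here r = 1 is a nonzero constant, hence a unit: 1 ∈ I + (h), the Gröbner basis of I + (h) is {1}, and the enlarged system has no common solution — adjoining h is inconsistent.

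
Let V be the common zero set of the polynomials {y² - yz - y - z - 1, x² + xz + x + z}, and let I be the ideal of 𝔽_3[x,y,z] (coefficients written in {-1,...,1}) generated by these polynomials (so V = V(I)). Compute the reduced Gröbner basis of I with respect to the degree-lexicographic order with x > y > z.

G = {x² + xz + x + z, y² - yz - y - z - 1}

This is the nonlinear analogue of row-reducing a linear system.

f_1 = y² - yz - y - z - 1, LT = y².
f_2 = x² + xz + x + z, LT = x².

S(f_1,f_2): leading monomials are coprime, so the S-polynomial reduces to 0 (Buchberger's first criterion).
Every S-polynomial of the final basis reduces to 0, so we have a Gröbner basis.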